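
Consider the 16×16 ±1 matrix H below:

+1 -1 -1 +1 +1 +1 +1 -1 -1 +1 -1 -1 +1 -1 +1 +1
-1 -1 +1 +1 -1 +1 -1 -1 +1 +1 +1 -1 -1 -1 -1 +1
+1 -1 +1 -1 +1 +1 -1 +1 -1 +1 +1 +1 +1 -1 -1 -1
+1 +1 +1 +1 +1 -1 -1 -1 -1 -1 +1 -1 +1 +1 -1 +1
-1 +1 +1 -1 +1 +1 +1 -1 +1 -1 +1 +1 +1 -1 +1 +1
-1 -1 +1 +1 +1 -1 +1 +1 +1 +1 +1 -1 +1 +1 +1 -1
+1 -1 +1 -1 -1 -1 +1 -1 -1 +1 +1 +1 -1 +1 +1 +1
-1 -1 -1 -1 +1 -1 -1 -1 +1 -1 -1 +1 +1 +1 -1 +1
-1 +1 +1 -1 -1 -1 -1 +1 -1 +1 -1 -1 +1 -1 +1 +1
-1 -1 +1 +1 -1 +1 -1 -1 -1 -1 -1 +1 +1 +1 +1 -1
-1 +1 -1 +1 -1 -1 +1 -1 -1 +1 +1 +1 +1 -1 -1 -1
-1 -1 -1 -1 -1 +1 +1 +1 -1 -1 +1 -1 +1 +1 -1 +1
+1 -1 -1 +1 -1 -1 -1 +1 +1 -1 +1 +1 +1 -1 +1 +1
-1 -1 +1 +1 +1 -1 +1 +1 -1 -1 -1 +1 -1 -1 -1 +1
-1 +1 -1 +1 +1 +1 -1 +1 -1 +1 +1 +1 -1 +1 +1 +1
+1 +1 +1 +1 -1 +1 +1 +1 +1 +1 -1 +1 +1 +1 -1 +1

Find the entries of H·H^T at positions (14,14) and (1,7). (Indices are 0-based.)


Row 1 of H: [-1, -1, 1, 1, -1, 1, -1, -1, 1, 1, 1, -1, -1, -1, -1, 1].
Row 7 of H: [-1, -1, -1, -1, 1, -1, -1, -1, 1, -1, -1, 1, 1, 1, -1, 1].
Row 14 of H: [-1, 1, -1, 1, 1, 1, -1, 1, -1, 1, 1, 1, -1, 1, 1, 1].
(H·H^T)[14][14] = Σ_j H[14][j]·H[14][j] = (-1)² + (1)² + (-1)² + (1)² + (1)² + (1)² + (-1)² + (1)² + (-1)² + (1)² + (1)² + (1)² + (-1)² + (1)² + (1)² + (1)² = 1 + 1 + 1 + 1 + 1 + 1 + 1 + 1 + 1 + 1 + 1 + 1 + 1 + 1 + 1 + 1 = 16.
(H·H^T)[1][7] = Σ_j H[1][j]·H[7][j] = (-1)·(-1) + (-1)·(-1) + (1)·(-1) + (1)·(-1) + (-1)·(1) + (1)·(-1) + (-1)·(-1) + (-1)·(-1) + (1)·(1) + (1)·(-1) + (1)·(-1) + (-1)·(1) + (-1)·(1) + (-1)·(1) + (-1)·(-1) + (1)·(1) = 1 + 1 + -1 + -1 + -1 + -1 + 1 + 1 + 1 + -1 + -1 + -1 + -1 + -1 + 1 + 1 = -2.
Rows 1 and 7 are not orthogonal (dot product = -2 ≠ 0), so H is not a Hadamard matrix.

(14,14) entry = 16; (1,7) entry = -2.


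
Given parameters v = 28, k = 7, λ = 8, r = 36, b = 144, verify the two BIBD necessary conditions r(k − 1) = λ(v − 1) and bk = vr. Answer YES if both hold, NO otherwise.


Condition (i): r(k − 1) = 36·6 = 216; λ(v − 1) = 8·27 = 216. Match? YES.
Condition (ii): bk = 144·7 = 1008; vr = 28·36 = 1008. Match? YES.
Both conditions hold? YES.

YES


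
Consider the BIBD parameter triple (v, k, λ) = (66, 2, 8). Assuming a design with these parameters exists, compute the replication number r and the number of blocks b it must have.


Any 2-(v, k, λ) BIBD satisfies two necessary conditions:
  (i)  Each point sits in r blocks, and counting incidences through any fixed point gives r(k − 1) = λ(v − 1), so r = λ(v − 1)/(k − 1).
  (ii) Total incidences bk = vr, so b = vr/k.
Step 1: r = λ(v − 1)/(k − 1) = 8·(66 − 1)/(2 − 1) = 8·65/1 = 520/1 = 520.
Step 2: b = vr/k = 66·520/2 = 34320/2 = 17160.
Check integrality: r = 520 ∈ Z ✓, b = 17160 ∈ Z ✓.
(These identities are necessary conditions: they determine r and b for any design with these parameters, but do not by themselves prove that one exists.)

r = 520, b = 17160.


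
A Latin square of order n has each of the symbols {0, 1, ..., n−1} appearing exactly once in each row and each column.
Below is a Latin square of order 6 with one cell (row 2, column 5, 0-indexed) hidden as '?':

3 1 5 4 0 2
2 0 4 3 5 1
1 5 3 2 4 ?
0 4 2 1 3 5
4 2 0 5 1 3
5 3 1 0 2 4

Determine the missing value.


Row 2 contains symbols [1, 2, 3, 4, 5] — missing [0].
Column 5 contains symbols [1, 2, 3, 4, 5] — missing [0].
The missing symbol must appear in both missing sets; intersection = [0].
Therefore the hidden value is 0.

Missing value = 0.


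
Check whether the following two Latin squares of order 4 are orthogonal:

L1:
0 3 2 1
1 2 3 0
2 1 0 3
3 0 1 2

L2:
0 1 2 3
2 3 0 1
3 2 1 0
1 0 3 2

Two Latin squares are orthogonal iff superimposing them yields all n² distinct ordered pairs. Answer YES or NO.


Form the n² = 16 superimposed pairs (L1[i][j], L2[i][j]), row by row (rows and columns indexed from 0):
row 0: (0,0) (3,1) (2,2) (1,3)
row 1: (1,2) (2,3) (3,0) (0,1)
row 2: (2,3) (1,2) (0,1) (3,0)
row 3: (3,1) (0,0) (1,3) (2,2)
Orthogonality requires all 16 pairs distinct.
But the pair (2,3) repeats: cell (1,1) has L1 = 2, L2 = 3, and cell (2,0) has L1 = 2, L2 = 3.
A repeated pair means some other pair never occurs (only 8 distinct pairs out of 16), so the squares are not orthogonal.
Conclusion: NO.

NO


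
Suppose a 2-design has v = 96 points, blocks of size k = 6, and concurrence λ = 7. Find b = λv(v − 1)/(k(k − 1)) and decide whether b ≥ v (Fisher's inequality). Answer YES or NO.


r = λ(v − 1)/(k − 1) = 7·95/5 = 133.
b = vr/k = 96·133/6 = 2128.
Fisher's inequality: b ≥ v ⇔ 2128 ≥ 96? YES.

YES


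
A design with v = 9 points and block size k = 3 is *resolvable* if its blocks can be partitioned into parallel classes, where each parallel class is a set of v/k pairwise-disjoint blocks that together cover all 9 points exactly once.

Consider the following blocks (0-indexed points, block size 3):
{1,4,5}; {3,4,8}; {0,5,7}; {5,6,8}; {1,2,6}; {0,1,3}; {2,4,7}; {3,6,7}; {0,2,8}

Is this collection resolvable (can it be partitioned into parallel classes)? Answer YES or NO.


v = 9, block size k = 3, number of blocks = 9.
For resolvability, blocks must partition into parallel classes of size v/k = 3.
Total blocks must therefore be a multiple of 3: 9 = 3·3 + 0 ⇒ divisible ✓.
Greedy packing gives 3 candidate class(es). Each should be a full parallel class (size 3, covers all 9 points).
  Class 1 (3 blocks): {1,4,5}; {3,6,7}; {0,2,8}. Points covered: [0, 1, 2, 3, 4, 5, 6, 7, 8].
  Class 2 (3 blocks): {3,4,8}; {0,5,7}; {1,2,6}. Points covered: [0, 1, 2, 3, 4, 5, 6, 7, 8].
  Class 3 (3 blocks): {5,6,8}; {0,1,3}; {2,4,7}. Points covered: [0, 1, 2, 3, 4, 5, 6, 7, 8].
All classes full (size 3)? YES. All classes cover every point? YES.
Resolvable? YES.

YES


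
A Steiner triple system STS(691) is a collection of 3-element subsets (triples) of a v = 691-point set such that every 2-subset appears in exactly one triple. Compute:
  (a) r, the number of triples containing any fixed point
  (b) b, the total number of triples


An STS(v) is a 2-(v, 3, 1) BIBD: block size k = 3, λ = 1.
Replication: r(k − 1) = λ(v − 1) ⇒ r·2 = 691 − 1 = 690 ⇒ r = 345.
Block count: bk = vr ⇒ b·3 = 691·345 = 238395 ⇒ b = 79465.

r = 345, b = 79465.


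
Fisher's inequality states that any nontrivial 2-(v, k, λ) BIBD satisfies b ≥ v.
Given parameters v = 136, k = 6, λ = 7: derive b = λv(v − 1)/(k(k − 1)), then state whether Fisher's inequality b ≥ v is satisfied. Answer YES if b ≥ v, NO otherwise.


b = λv(v − 1)/(k(k − 1)) = 7·136·135/(6·5) = 128520/30 = 4284.
Compare with v = 136: b ≥ v, so Fisher's inequality holds.

YES


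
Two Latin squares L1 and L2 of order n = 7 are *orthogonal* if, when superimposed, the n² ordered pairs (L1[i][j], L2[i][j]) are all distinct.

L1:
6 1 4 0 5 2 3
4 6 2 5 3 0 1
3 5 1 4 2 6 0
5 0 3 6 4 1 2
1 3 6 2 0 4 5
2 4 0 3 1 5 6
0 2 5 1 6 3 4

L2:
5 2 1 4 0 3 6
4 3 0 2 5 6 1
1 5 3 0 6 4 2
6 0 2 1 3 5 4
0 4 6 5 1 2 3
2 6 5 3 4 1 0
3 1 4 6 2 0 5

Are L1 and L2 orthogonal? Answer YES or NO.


Form the n² = 49 superimposed pairs (L1[i][j], L2[i][j]), row by row (rows and columns indexed from 0):
row 0: (6,5) (1,2) (4,1) (0,4) (5,0) (2,3) (3,6)
row 1: (4,4) (6,3) (2,0) (5,2) (3,5) (0,6) (1,1)
row 2: (3,1) (5,5) (1,3) (4,0) (2,6) (6,4) (0,2)
row 3: (5,6) (0,0) (3,2) (6,1) (4,3) (1,5) (2,4)
row 4: (1,0) (3,4) (6,6) (2,5) (0,1) (4,2) (5,3)
row 5: (2,2) (4,6) (0,5) (3,3) (1,4) (5,1) (6,0)
row 6: (0,3) (2,1) (5,4) (1,6) (6,2) (3,0) (4,5)
Orthogonality requires all 49 pairs distinct.
Check by first coordinate: for each symbol s of L1, list the L2 entries in the n cells where L1 = s; they must all differ.
  L1 = 0: L2 entries (in reading order) 4, 6, 2, 0, 1, 5, 3 — all 7 distinct ✓
  L1 = 1: L2 entries (in reading order) 2, 1, 3, 5, 0, 4, 6 — all 7 distinct ✓
  L1 = 2: L2 entries (in reading order) 3, 0, 6, 4, 5, 2, 1 — all 7 distinct ✓
  L1 = 3: L2 entries (in reading order) 6, 5, 1, 2, 4, 3, 0 — all 7 distinct ✓
  L1 = 4: L2 entries (in reading order) 1, 4, 0, 3, 2, 6, 5 — all 7 distinct ✓
  L1 = 5: L2 entries (in reading order) 0, 2, 5, 6, 3, 1, 4 — all 7 distinct ✓
  L1 = 6: L2 entries (in reading order) 5, 3, 4, 1, 6, 0, 2 — all 7 distinct ✓
Every symbol of L1 meets every symbol of L2 exactly once, so all 49 pairs are distinct (49 of 49).
Conclusion: YES.

YES


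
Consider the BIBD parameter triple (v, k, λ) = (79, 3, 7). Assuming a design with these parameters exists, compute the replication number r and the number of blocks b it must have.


Any 2-(v, k, λ) BIBD satisfies two necessary conditions:
  (i)  Each point sits in r blocks, and counting incidences through any fixed point gives r(k − 1) = λ(v − 1), so r = λ(v − 1)/(k − 1).
  (ii) Total incidences bk = vr, so b = vr/k.
Step 1: r = λ(v − 1)/(k − 1) = 7·(79 − 1)/(3 − 1) = 7·78/2 = 546/2 = 273.
Step 2: b = vr/k = 79·273/3 = 21567/3 = 7189.
Check integrality: r = 273 ∈ Z ✓, b = 7189 ∈ Z ✓.
(These identities are necessary conditions: they determine r and b for any design with these parameters, but do not by themselves prove that one exists.)

r = 273, b = 7189.


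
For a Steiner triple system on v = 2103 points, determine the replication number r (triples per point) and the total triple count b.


An STS(v) is a 2-(v, 3, 1) BIBD: block size k = 3, λ = 1.
Replication: r(k − 1) = λ(v − 1) ⇒ r·2 = 2103 − 1 = 2102 ⇒ r = 1051.
Block count: bk = vr ⇒ b·3 = 2103·1051 = 2210253 ⇒ b = 736751.

r = 1051, b = 736751.


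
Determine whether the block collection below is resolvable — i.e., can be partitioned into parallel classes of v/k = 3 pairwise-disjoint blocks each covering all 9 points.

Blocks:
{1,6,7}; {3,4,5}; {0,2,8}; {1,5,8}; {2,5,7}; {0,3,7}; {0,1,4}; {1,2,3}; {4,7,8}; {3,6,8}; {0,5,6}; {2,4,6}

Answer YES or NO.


v = 9, block size k = 3, number of blocks = 12.
For resolvability, blocks must partition into parallel classes of size v/k = 3.
Total blocks must therefore be a multiple of 3: 12 = 3·4 + 0 ⇒ divisible ✓.
Greedy packing gives 4 candidate class(es). Each should be a full parallel class (size 3, covers all 9 points).
  Class 1 (3 blocks): {1,6,7}; {3,4,5}; {0,2,8}. Points covered: [0, 1, 2, 3, 4, 5, 6, 7, 8].
  Class 2 (3 blocks): {1,5,8}; {0,3,7}; {2,4,6}. Points covered: [0, 1, 2, 3, 4, 5, 6, 7, 8].
  Class 3 (3 blocks): {2,5,7}; {0,1,4}; {3,6,8}. Points covered: [0, 1, 2, 3, 4, 5, 6, 7, 8].
  Class 4 (3 blocks): {1,2,3}; {4,7,8}; {0,5,6}. Points covered: [0, 1, 2, 3, 4, 5, 6, 7, 8].
All classes full (size 3)? YES. All classes cover every point? YES.
Resolvable? YES.

YES


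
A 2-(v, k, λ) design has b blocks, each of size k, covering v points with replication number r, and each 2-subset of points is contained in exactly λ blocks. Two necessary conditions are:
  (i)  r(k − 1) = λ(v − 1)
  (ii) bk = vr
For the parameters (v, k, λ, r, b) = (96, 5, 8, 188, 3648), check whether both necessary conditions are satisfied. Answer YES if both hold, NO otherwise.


Condition (i): r(k − 1) = 188·4 = 752; λ(v − 1) = 8·95 = 760. Match? NO.
Condition (ii): bk = 3648·5 = 18240; vr = 96·188 = 18048. Match? NO.
Both conditions hold? NO.

NO


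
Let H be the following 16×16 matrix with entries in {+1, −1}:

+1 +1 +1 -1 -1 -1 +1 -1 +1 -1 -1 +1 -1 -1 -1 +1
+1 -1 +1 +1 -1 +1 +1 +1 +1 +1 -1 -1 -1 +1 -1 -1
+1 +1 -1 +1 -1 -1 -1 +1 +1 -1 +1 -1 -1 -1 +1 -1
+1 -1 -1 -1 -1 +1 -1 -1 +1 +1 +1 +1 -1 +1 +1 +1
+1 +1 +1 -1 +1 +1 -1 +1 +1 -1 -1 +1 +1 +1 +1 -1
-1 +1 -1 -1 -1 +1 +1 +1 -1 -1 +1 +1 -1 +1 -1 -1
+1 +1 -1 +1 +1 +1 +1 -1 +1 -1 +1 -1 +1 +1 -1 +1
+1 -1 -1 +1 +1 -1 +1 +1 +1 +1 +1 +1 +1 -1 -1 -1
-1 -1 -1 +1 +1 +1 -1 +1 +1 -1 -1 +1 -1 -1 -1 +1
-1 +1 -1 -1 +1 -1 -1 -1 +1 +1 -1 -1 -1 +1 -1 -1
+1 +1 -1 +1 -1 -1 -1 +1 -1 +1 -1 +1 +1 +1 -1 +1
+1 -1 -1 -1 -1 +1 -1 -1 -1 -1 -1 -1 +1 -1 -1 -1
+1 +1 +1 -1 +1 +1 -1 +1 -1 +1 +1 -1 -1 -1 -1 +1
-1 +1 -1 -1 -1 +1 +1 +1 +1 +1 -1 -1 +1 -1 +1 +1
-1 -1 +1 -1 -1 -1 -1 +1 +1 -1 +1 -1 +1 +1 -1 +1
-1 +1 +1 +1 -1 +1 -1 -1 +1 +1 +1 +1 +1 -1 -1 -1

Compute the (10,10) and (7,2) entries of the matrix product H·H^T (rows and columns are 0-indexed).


Row 2 of H: [1, 1, -1, 1, -1, -1, -1, 1, 1, -1, 1, -1, -1, -1, 1, -1].
Row 7 of H: [1, -1, -1, 1, 1, -1, 1, 1, 1, 1, 1, 1, 1, -1, -1, -1].
Row 10 of H: [1, 1, -1, 1, -1, -1, -1, 1, -1, 1, -1, 1, 1, 1, -1, 1].
(H·H^T)[10][10] = Σ_j H[10][j]·H[10][j] = (1)² + (1)² + (-1)² + (1)² + (-1)² + (-1)² + (-1)² + (1)² + (-1)² + (1)² + (-1)² + (1)² + (1)² + (1)² + (-1)² + (1)² = 1 + 1 + 1 + 1 + 1 + 1 + 1 + 1 + 1 + 1 + 1 + 1 + 1 + 1 + 1 + 1 = 16.
(H·H^T)[7][2] = Σ_j H[7][j]·H[2][j] = (1)·(1) + (-1)·(1) + (-1)·(-1) + (1)·(1) + (1)·(-1) + (-1)·(-1) + (1)·(-1) + (1)·(1) + (1)·(1) + (1)·(-1) + (1)·(1) + (1)·(-1) + (1)·(-1) + (-1)·(-1) + (-1)·(1) + (-1)·(-1) = 1 + -1 + 1 + 1 + -1 + 1 + -1 + 1 + 1 + -1 + 1 + -1 + -1 + 1 + -1 + 1 = 2.
Rows 7 and 2 are not orthogonal (dot product = 2 ≠ 0), so H is not a Hadamard matrix.

(10,10) entry = 16; (7,2) entry = 2.


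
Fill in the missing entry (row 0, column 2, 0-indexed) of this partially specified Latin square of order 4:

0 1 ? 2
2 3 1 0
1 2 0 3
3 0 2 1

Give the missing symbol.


Row 0 contains symbols [0, 1, 2] — missing [3].
Column 2 contains symbols [0, 1, 2] — missing [3].
The missing symbol must appear in both missing sets; intersection = [3].
Therefore the hidden value is 3.

Missing value = 3.


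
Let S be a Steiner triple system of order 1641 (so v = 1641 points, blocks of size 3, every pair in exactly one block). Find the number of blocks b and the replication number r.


An STS(v) is a 2-(v, 3, 1) BIBD: block size k = 3, λ = 1.
Replication: r(k − 1) = λ(v − 1) ⇒ r·2 = 1641 − 1 = 1640 ⇒ r = 820.
Block count: b = v(v − 1)/6 = 1641·1640/6 = 2691240/6 = 448540.
(Check via bk = vr: 448540·3 = 1345620 = 1641·820 = 1345620 ✓.)

r = 820, b = 448540.


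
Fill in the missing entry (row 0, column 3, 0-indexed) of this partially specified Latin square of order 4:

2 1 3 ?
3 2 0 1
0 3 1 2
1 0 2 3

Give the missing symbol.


Row 0 contains symbols [1, 2, 3] — missing [0].
Column 3 contains symbols [1, 2, 3] — missing [0].
The missing symbol must appear in both missing sets; intersection = [0].
Therefore the hidden value is 0.

Missing value = 0.


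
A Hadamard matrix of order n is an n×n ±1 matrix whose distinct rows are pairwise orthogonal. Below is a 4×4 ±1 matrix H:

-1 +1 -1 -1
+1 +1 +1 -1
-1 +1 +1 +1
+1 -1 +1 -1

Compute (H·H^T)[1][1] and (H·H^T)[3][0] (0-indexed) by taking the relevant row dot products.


Row 0 of H: [-1, 1, -1, -1].
Row 1 of H: [1, 1, 1, -1].
Row 3 of H: [1, -1, 1, -1].
(H·H^T)[1][1] = Σ_j H[1][j]·H[1][j] = (1)² + (1)² + (1)² + (-1)² = 1 + 1 + 1 + 1 = 4.
(H·H^T)[3][0] = Σ_j H[3][j]·H[0][j] = (1)·(-1) + (-1)·(1) + (1)·(-1) + (-1)·(-1) = -1 + -1 + -1 + 1 = -2.
Rows 3 and 0 are not orthogonal (dot product = -2 ≠ 0), so H is not a Hadamard matrix.

(1,1) entry = 4; (3,0) entry = -2.


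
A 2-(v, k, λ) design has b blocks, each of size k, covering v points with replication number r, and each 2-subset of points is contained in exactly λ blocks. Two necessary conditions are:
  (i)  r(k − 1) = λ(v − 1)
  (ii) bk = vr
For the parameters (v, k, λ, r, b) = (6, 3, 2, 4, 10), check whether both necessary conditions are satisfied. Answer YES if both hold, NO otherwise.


Condition (i): r(k − 1) = 4·2 = 8; λ(v − 1) = 2·5 = 10. Match? NO.
Condition (ii): bk = 10·3 = 30; vr = 6·4 = 24. Match? NO.
Both conditions hold? NO.

NO


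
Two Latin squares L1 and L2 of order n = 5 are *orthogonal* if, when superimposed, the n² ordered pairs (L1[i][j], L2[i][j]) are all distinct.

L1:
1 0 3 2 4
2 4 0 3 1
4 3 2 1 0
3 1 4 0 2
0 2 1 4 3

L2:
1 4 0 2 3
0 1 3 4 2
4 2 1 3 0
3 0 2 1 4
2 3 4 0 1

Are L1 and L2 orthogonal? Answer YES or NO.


Form the n² = 25 superimposed pairs (L1[i][j], L2[i][j]), row by row (rows and columns indexed from 0):
row 0: (1,1) (0,4) (3,0) (2,2) (4,3)
row 1: (2,0) (4,1) (0,3) (3,4) (1,2)
row 2: (4,4) (3,2) (2,1) (1,3) (0,0)
row 3: (3,3) (1,0) (4,2) (0,1) (2,4)
row 4: (0,2) (2,3) (1,4) (4,0) (3,1)
Orthogonality requires all 25 pairs distinct.
Check by first coordinate: for each symbol s of L1, list the L2 entries in the n cells where L1 = s; they must all differ.
  L1 = 0: L2 entries (in reading order) 4, 3, 0, 1, 2 — all 5 distinct ✓
  L1 = 1: L2 entries (in reading order) 1, 2, 3, 0, 4 — all 5 distinct ✓
  L1 = 2: L2 entries (in reading order) 2, 0, 1, 4, 3 — all 5 distinct ✓
  L1 = 3: L2 entries (in reading order) 0, 4, 2, 3, 1 — all 5 distinct ✓
  L1 = 4: L2 entries (in reading order) 3, 1, 4, 2, 0 — all 5 distinct ✓
Every symbol of L1 meets every symbol of L2 exactly once, so all 25 pairs are distinct (25 of 25).
Conclusion: YES.

YES


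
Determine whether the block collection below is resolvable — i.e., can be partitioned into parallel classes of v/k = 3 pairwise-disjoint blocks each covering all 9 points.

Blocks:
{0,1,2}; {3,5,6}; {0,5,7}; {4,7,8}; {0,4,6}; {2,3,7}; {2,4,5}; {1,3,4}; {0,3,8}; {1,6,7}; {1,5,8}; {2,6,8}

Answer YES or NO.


v = 9, block size k = 3, number of blocks = 12.
For resolvability, blocks must partition into parallel classes of size v/k = 3.
Total blocks must therefore be a multiple of 3: 12 = 3·4 + 0 ⇒ divisible ✓.
Greedy packing gives 4 candidate class(es). Each should be a full parallel class (size 3, covers all 9 points).
  Class 1 (3 blocks): {0,1,2}; {3,5,6}; {4,7,8}. Points covered: [0, 1, 2, 3, 4, 5, 6, 7, 8].
  Class 2 (3 blocks): {0,5,7}; {1,3,4}; {2,6,8}. Points covered: [0, 1, 2, 3, 4, 5, 6, 7, 8].
  Class 3 (3 blocks): {0,4,6}; {2,3,7}; {1,5,8}. Points covered: [0, 1, 2, 3, 4, 5, 6, 7, 8].
  Class 4 (3 blocks): {2,4,5}; {0,3,8}; {1,6,7}. Points covered: [0, 1, 2, 3, 4, 5, 6, 7, 8].
All classes full (size 3)? YES. All classes cover every point? YES.
Resolvable? YES.

YES


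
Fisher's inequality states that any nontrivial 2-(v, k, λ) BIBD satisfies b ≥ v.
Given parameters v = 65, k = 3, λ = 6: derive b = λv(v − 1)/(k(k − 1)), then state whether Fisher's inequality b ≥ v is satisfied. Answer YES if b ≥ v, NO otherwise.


r = λ(v − 1)/(k − 1) = 6·64/2 = 192.
b = vr/k = 65·192/3 = 4160.
Fisher's inequality: b ≥ v ⇔ 4160 ≥ 65? YES.

YES


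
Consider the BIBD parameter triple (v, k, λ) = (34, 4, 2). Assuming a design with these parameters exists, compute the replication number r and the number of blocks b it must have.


Any 2-(v, k, λ) BIBD satisfies two necessary conditions:
  (i)  Each point sits in r blocks, and counting incidences through any fixed point gives r(k − 1) = λ(v − 1), so r = λ(v − 1)/(k − 1).
  (ii) Total incidences bk = vr, so b = vr/k.
Step 1: r = λ(v − 1)/(k − 1) = 2·(34 − 1)/(4 − 1) = 2·33/3 = 66/3 = 22.
Step 2: b = vr/k = 34·22/4 = 748/4 = 187.
Check integrality: r = 22 ∈ Z ✓, b = 187 ∈ Z ✓.
(These identities are necessary conditions: they determine r and b for any design with these parameters, but do not by themselves prove that one exists.)

r = 22, b = 187.


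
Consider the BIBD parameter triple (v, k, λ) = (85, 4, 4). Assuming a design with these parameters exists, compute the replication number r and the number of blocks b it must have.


Any 2-(v, k, λ) BIBD satisfies two necessary conditions:
  (i)  Each point sits in r blocks, and counting incidences through any fixed point gives r(k − 1) = λ(v − 1), so r = λ(v − 1)/(k − 1).
  (ii) Total incidences bk = vr, so b = vr/k.
Step 1: r = λ(v − 1)/(k − 1) = 4·(85 − 1)/(4 − 1) = 4·84/3 = 336/3 = 112.
Step 2: b = vr/k = 85·112/4 = 9520/4 = 2380.
Check integrality: r = 112 ∈ Z ✓, b = 2380 ∈ Z ✓.
(These identities are necessary conditions: they determine r and b for any design with these parameters, but do not by themselves prove that one exists.)

r = 112, b = 2380.


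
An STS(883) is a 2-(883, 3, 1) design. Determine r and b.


An STS(v) is a 2-(v, 3, 1) BIBD: block size k = 3, λ = 1.
Replication: r(k − 1) = λ(v − 1) ⇒ r·2 = 883 − 1 = 882 ⇒ r = 441.
Block count: bk = vr ⇒ b·3 = 883·441 = 389403 ⇒ b = 129801.

r = 441, b = 129801.


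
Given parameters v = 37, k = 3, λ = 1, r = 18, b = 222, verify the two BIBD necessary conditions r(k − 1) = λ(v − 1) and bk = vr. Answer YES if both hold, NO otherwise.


Condition (i): r(k − 1) = 18·2 = 36; λ(v − 1) = 1·36 = 36. Match? YES.
Condition (ii): bk = 222·3 = 666; vr = 37·18 = 666. Match? YES.
Both conditions hold? YES.

YES


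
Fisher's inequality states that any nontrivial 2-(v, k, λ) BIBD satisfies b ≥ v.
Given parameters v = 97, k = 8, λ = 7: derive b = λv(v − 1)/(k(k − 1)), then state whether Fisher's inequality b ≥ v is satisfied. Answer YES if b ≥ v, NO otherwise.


r = λ(v − 1)/(k − 1) = 7·96/7 = 96.
b = vr/k = 97·96/8 = 1164.
Fisher's inequality: b ≥ v ⇔ 1164 ≥ 97? YES.

YES


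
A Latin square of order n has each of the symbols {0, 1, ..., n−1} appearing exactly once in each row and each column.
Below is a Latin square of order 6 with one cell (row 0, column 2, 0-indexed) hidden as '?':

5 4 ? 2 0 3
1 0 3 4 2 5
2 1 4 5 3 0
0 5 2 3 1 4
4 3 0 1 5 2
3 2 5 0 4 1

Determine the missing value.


Row 0 contains symbols [0, 2, 3, 4, 5] — missing [1].
Column 2 contains symbols [0, 2, 3, 4, 5] — missing [1].
The missing symbol must appear in both missing sets; intersection = [1].
Therefore the hidden value is 1.

Missing value = 1.


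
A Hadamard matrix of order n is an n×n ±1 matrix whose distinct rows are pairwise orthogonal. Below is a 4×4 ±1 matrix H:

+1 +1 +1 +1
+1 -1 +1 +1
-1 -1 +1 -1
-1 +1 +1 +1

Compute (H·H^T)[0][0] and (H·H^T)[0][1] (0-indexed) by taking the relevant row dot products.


Row 0 of H: [1, 1, 1, 1].
Row 1 of H: [1, -1, 1, 1].
(H·H^T)[0][0] = Σ_j H[0][j]·H[0][j] = (1)² + (1)² + (1)² + (1)² = 1 + 1 + 1 + 1 = 4.
(H·H^T)[0][1] = Σ_j H[0][j]·H[1][j] = (1)·(1) + (1)·(-1) + (1)·(1) + (1)·(1) = 1 + -1 + 1 + 1 = 2.
Rows 0 and 1 are not orthogonal (dot product = 2 ≠ 0), so H is not a Hadamard matrix.

(0,0) entry = 4; (0,1) entry = 2.


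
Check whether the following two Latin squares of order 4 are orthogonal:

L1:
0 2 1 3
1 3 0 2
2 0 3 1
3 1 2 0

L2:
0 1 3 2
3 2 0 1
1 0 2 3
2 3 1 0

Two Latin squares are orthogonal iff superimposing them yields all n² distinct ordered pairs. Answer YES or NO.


Form the n² = 16 superimposed pairs (L1[i][j], L2[i][j]), row by row (rows and columns indexed from 0):
row 0: (0,0) (2,1) (1,3) (3,2)
row 1: (1,3) (3,2) (0,0) (2,1)
row 2: (2,1) (0,0) (3,2) (1,3)
row 3: (3,2) (1,3) (2,1) (0,0)
Orthogonality requires all 16 pairs distinct.
But the pair (1,3) repeats: cell (0,2) has L1 = 1, L2 = 3, and cell (1,0) has L1 = 1, L2 = 3.
A repeated pair means some other pair never occurs (only 4 distinct pairs out of 16), so the squares are not orthogonal.
Conclusion: NO.

NO


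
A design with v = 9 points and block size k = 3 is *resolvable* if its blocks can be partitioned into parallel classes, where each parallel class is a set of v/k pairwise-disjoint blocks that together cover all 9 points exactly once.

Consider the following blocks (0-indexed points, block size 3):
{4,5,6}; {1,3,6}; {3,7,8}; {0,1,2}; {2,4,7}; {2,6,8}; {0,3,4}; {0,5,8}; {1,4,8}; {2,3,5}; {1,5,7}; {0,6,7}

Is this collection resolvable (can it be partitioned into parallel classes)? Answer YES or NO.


v = 9, block size k = 3, number of blocks = 12.
For resolvability, blocks must partition into parallel classes of size v/k = 3.
Total blocks must therefore be a multiple of 3: 12 = 3·4 + 0 ⇒ divisible ✓.
Greedy packing gives 4 candidate class(es). Each should be a full parallel class (size 3, covers all 9 points).
  Class 1 (3 blocks): {4,5,6}; {3,7,8}; {0,1,2}. Points covered: [0, 1, 2, 3, 4, 5, 6, 7, 8].
  Class 2 (3 blocks): {1,3,6}; {2,4,7}; {0,5,8}. Points covered: [0, 1, 2, 3, 4, 5, 6, 7, 8].
  Class 3 (3 blocks): {2,6,8}; {0,3,4}; {1,5,7}. Points covered: [0, 1, 2, 3, 4, 5, 6, 7, 8].
  Class 4 (3 blocks): {1,4,8}; {2,3,5}; {0,6,7}. Points covered: [0, 1, 2, 3, 4, 5, 6, 7, 8].
All classes full (size 3)? YES. All classes cover every point? YES.
Resolvable? YES.

YES


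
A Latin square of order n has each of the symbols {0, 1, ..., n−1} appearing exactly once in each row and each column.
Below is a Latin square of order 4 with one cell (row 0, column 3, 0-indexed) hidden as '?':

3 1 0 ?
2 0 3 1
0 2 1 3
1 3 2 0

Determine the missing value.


Row 0 contains symbols [0, 1, 3] — missing [2].
Column 3 contains symbols [0, 1, 3] — missing [2].
The missing symbol must appear in both missing sets; intersection = [2].
Therefore the hidden value is 2.

Missing value = 2.


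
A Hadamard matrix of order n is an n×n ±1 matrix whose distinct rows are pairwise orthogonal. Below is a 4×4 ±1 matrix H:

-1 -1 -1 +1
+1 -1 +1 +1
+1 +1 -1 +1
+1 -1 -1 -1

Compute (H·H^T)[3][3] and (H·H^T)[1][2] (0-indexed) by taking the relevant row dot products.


Row 1 of H: [1, -1, 1, 1].
Row 2 of H: [1, 1, -1, 1].
Row 3 of H: [1, -1, -1, -1].
(H·H^T)[3][3] = Σ_j H[3][j]·H[3][j] = (1)² + (-1)² + (-1)² + (-1)² = 1 + 1 + 1 + 1 = 4.
(H·H^T)[1][2] = Σ_j H[1][j]·H[2][j] = (1)·(1) + (-1)·(1) + (1)·(-1) + (1)·(1) = 1 + -1 + -1 + 1 = 0.
So rows 1 and 2 are orthogonal; the diagonal entry equals n = 4.

(3,3) entry = 4; (1,2) entry = 0.


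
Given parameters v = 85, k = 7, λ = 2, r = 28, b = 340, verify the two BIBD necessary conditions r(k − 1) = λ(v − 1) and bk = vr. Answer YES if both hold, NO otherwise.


Condition (i): r(k − 1) = 28·6 = 168; λ(v − 1) = 2·84 = 168. Match? YES.
Condition (ii): bk = 340·7 = 2380; vr = 85·28 = 2380. Match? YES.
Both conditions hold? YES.

YES


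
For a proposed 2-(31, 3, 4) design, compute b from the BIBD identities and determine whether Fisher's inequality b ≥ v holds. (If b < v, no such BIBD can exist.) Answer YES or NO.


b = λv(v − 1)/(k(k − 1)) = 4·31·30/(3·2) = 3720/6 = 620.
Compare with v = 31: b ≥ v, so Fisher's inequality holds.

YES


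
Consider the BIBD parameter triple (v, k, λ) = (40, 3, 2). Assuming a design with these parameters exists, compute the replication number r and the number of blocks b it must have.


Any 2-(v, k, λ) BIBD satisfies two necessary conditions:
  (i)  Each point sits in r blocks, and counting incidences through any fixed point gives r(k − 1) = λ(v − 1), so r = λ(v − 1)/(k − 1).
  (ii) Total incidences bk = vr, so b = vr/k.
Step 1: r = λ(v − 1)/(k − 1) = 2·(40 − 1)/(3 − 1) = 2·39/2 = 78/2 = 39.
Step 2: b = vr/k = 40·39/3 = 1560/3 = 520.
Check integrality: r = 39 ∈ Z ✓, b = 520 ∈ Z ✓.
(These identities are necessary conditions: they determine r and b for any design with these parameters, but do not by themselves prove that one exists.)

r = 39, b = 520.


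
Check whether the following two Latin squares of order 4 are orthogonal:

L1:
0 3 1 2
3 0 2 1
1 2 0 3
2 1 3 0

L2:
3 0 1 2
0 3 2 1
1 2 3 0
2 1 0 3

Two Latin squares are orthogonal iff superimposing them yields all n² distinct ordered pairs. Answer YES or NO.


Form the n² = 16 superimposed pairs (L1[i][j], L2[i][j]), row by row (rows and columns indexed from 0):
row 0: (0,3) (3,0) (1,1) (2,2)
row 1: (3,0) (0,3) (2,2) (1,1)
row 2: (1,1) (2,2) (0,3) (3,0)
row 3: (2,2) (1,1) (3,0) (0,3)
Orthogonality requires all 16 pairs distinct.
But the pair (3,0) repeats: cell (0,1) has L1 = 3, L2 = 0, and cell (1,0) has L1 = 3, L2 = 0.
A repeated pair means some other pair never occurs (only 4 distinct pairs out of 16), so the squares are not orthogonal.
Conclusion: NO.

NO


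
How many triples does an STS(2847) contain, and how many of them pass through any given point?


An STS(v) is a 2-(v, 3, 1) BIBD: block size k = 3, λ = 1.
Replication: r(k − 1) = λ(v − 1) ⇒ r·2 = 2847 − 1 = 2846 ⇒ r = 1423.
Block count: b = v(v − 1)/6 = 2847·2846/6 = 8102562/6 = 1350427.

r = 1423, b = 1350427.


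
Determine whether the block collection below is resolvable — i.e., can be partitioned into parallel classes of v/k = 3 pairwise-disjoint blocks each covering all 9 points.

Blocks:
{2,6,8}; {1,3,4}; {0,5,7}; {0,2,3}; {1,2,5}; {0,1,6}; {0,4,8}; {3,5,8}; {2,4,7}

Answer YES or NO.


v = 9, block size k = 3, number of blocks = 9.
For resolvability, blocks must partition into parallel classes of size v/k = 3.
Total blocks must therefore be a multiple of 3: 9 = 3·3 + 0 ⇒ divisible ✓.
Consider block {0,2,3}. It intersects every other block in the collection, so no parallel class of size 3 can contain it.
Since every block must belong to some parallel class in a resolution, the collection cannot be partitioned into parallel classes.
Resolvable? NO.

NO


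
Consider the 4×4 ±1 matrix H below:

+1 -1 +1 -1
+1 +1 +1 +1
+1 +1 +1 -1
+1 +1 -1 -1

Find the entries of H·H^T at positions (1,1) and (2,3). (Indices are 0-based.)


Row 1 of H: [1, 1, 1, 1].
Row 2 of H: [1, 1, 1, -1].
Row 3 of H: [1, 1, -1, -1].
(H·H^T)[1][1] = Σ_j H[1][j]·H[1][j] = (1)² + (1)² + (1)² + (1)² = 1 + 1 + 1 + 1 = 4.
(H·H^T)[2][3] = Σ_j H[2][j]·H[3][j] = (1)·(1) + (1)·(1) + (1)·(-1) + (-1)·(-1) = 1 + 1 + -1 + 1 = 2.
Rows 2 and 3 are not orthogonal (dot product = 2 ≠ 0), so H is not a Hadamard matrix.

(1,1) entry = 4; (2,3) entry = 2.


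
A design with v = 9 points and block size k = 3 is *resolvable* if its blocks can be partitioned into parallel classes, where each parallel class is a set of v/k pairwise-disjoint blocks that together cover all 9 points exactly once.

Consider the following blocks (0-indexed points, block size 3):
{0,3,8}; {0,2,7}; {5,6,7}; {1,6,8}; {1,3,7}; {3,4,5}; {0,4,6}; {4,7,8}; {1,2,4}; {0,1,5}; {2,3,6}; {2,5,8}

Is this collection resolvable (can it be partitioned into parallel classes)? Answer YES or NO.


v = 9, block size k = 3, number of blocks = 12.
For resolvability, blocks must partition into parallel classes of size v/k = 3.
Total blocks must therefore be a multiple of 3: 12 = 3·4 + 0 ⇒ divisible ✓.
Greedy packing gives 4 candidate class(es). Each should be a full parallel class (size 3, covers all 9 points).
  Class 1 (3 blocks): {0,3,8}; {5,6,7}; {1,2,4}. Points covered: [0, 1, 2, 3, 4, 5, 6, 7, 8].
  Class 2 (3 blocks): {0,2,7}; {1,6,8}; {3,4,5}. Points covered: [0, 1, 2, 3, 4, 5, 6, 7, 8].
  Class 3 (3 blocks): {1,3,7}; {0,4,6}; {2,5,8}. Points covered: [0, 1, 2, 3, 4, 5, 6, 7, 8].
  Class 4 (3 blocks): {4,7,8}; {0,1,5}; {2,3,6}. Points covered: [0, 1, 2, 3, 4, 5, 6, 7, 8].
All classes full (size 3)? YES. All classes cover every point? YES.
Resolvable? YES.

YES


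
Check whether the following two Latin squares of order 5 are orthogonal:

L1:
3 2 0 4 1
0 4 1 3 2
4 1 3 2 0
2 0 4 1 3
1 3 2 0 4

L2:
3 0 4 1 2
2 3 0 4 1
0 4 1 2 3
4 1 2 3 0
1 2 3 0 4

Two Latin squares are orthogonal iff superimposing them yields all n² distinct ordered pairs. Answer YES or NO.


Form the n² = 25 superimposed pairs (L1[i][j], L2[i][j]), row by row (rows and columns indexed from 0):
row 0: (3,3) (2,0) (0,4) (4,1) (1,2)
row 1: (0,2) (4,3) (1,0) (3,4) (2,1)
row 2: (4,0) (1,4) (3,1) (2,2) (0,3)
row 3: (2,4) (0,1) (4,2) (1,3) (3,0)
row 4: (1,1) (3,2) (2,3) (0,0) (4,4)
Orthogonality requires all 25 pairs distinct.
Check by first coordinate: for each symbol s of L1, list the L2 entries in the n cells where L1 = s; they must all differ.
  L1 = 0: L2 entries (in reading order) 4, 2, 3, 1, 0 — all 5 distinct ✓
  L1 = 1: L2 entries (in reading order) 2, 0, 4, 3, 1 — all 5 distinct ✓
  L1 = 2: L2 entries (in reading order) 0, 1, 2, 4, 3 — all 5 distinct ✓
  L1 = 3: L2 entries (in reading order) 3, 4, 1, 0, 2 — all 5 distinct ✓
  L1 = 4: L2 entries (in reading order) 1, 3, 0, 2, 4 — all 5 distinct ✓
Every symbol of L1 meets every symbol of L2 exactly once, so all 25 pairs are distinct (25 of 25).
Conclusion: YES.

YES


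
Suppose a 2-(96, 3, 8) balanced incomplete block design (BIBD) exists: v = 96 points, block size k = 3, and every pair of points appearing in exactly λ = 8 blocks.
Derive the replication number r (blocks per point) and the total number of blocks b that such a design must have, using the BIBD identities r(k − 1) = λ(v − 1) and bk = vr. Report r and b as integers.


Any 2-(v, k, λ) BIBD satisfies two necessary conditions:
  (i)  Each point sits in r blocks, and counting incidences through any fixed point gives r(k − 1) = λ(v − 1), so r = λ(v − 1)/(k − 1).
  (ii) Total incidences bk = vr, so b = vr/k.
Step 1: r = λ(v − 1)/(k − 1) = 8·(96 − 1)/(3 − 1) = 8·95/2 = 760/2 = 380.
Step 2: b = vr/k = 96·380/3 = 36480/3 = 12160.
Check integrality: r = 380 ∈ Z ✓, b = 12160 ∈ Z ✓.
(These identities are necessary conditions: they determine r and b for any design with these parameters, but do not by themselves prove that one exists.)

r = 380, b = 12160.


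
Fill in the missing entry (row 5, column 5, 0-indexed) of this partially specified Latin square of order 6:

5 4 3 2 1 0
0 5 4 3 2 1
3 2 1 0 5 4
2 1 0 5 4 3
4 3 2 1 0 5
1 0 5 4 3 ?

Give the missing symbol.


Row 5 contains symbols [0, 1, 3, 4, 5] — missing [2].
Column 5 contains symbols [0, 1, 3, 4, 5] — missing [2].
The missing symbol must appear in both missing sets; intersection = [2].
Therefore the hidden value is 2.

Missing value = 2.


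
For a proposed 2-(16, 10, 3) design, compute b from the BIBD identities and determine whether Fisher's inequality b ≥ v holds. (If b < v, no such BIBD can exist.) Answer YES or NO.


r = λ(v − 1)/(k − 1) = 3·15/9 = 5.
b = vr/k = 16·5/10 = 8.
Fisher's inequality: b ≥ v ⇔ 8 ≥ 16? NO.

NO


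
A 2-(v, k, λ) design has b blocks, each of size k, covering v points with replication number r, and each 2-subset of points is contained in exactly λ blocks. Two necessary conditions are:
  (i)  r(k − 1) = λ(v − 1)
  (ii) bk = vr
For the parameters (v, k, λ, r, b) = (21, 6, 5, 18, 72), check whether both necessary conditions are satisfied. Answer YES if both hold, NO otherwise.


Condition (i): r(k − 1) = 18·5 = 90; λ(v − 1) = 5·20 = 100. Match? NO.
Condition (ii): bk = 72·6 = 432; vr = 21·18 = 378. Match? NO.
Both conditions hold? NO.

NO


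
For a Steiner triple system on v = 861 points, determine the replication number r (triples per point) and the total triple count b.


An STS(v) is a 2-(v, 3, 1) BIBD: block size k = 3, λ = 1.
Replication: r(k − 1) = λ(v − 1) ⇒ r·2 = 861 − 1 = 860 ⇒ r = 430.
Block count: b = v(v − 1)/6 = 861·860/6 = 740460/6 = 123410.

r = 430, b = 123410.


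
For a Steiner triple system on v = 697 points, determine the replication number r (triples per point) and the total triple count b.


An STS(v) is a 2-(v, 3, 1) BIBD: block size k = 3, λ = 1.
Replication: r(k − 1) = λ(v − 1) ⇒ r·2 = 697 − 1 = 696 ⇒ r = 348.
Block count: b = v(v − 1)/6 = 697·696/6 = 485112/6 = 80852.

r = 348, b = 80852.


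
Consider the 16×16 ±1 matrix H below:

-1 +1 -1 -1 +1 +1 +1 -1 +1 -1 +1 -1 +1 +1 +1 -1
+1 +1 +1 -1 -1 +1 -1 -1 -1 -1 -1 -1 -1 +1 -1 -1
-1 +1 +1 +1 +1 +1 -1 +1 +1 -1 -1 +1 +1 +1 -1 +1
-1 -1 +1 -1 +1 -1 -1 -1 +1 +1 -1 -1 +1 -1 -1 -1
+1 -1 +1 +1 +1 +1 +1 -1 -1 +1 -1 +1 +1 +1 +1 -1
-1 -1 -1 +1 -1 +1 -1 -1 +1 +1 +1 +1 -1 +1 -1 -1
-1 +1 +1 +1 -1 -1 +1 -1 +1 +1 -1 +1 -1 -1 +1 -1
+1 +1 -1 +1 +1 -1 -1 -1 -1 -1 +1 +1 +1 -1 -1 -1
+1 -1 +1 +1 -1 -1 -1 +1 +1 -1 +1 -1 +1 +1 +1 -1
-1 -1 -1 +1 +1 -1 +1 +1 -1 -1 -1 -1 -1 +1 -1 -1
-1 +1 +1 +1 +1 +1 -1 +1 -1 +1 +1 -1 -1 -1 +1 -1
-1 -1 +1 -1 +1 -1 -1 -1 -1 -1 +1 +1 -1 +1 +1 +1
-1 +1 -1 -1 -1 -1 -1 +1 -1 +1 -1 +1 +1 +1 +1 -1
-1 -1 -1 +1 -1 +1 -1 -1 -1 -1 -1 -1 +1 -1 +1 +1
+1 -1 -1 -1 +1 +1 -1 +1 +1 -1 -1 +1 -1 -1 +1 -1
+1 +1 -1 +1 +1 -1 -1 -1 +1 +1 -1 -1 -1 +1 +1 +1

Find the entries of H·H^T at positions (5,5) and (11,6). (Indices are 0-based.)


Row 5 of H: [-1, -1, -1, 1, -1, 1, -1, -1, 1, 1, 1, 1, -1, 1, -1, -1].
Row 6 of H: [-1, 1, 1, 1, -1, -1, 1, -1, 1, 1, -1, 1, -1, -1, 1, -1].
Row 11 of H: [-1, -1, 1, -1, 1, -1, -1, -1, -1, -1, 1, 1, -1, 1, 1, 1].
(H·H^T)[5][5] = Σ_j H[5][j]·H[5][j] = (-1)² + (-1)² + (-1)² + (1)² + (-1)² + (1)² + (-1)² + (-1)² + (1)² + (1)² + (1)² + (1)² + (-1)² + (1)² + (-1)² + (-1)² = 1 + 1 + 1 + 1 + 1 + 1 + 1 + 1 + 1 + 1 + 1 + 1 + 1 + 1 + 1 + 1 = 16.
(H·H^T)[11][6] = Σ_j H[11][j]·H[6][j] = (-1)·(-1) + (-1)·(1) + (1)·(1) + (-1)·(1) + (1)·(-1) + (-1)·(-1) + (-1)·(1) + (-1)·(-1) + (-1)·(1) + (-1)·(1) + (1)·(-1) + (1)·(1) + (-1)·(-1) + (1)·(-1) + (1)·(1) + (1)·(-1) = 1 + -1 + 1 + -1 + -1 + 1 + -1 + 1 + -1 + -1 + -1 + 1 + 1 + -1 + 1 + -1 = -2.
Rows 11 and 6 are not orthogonal (dot product = -2 ≠ 0), so H is not a Hadamard matrix.

(5,5) entry = 16; (11,6) entry = -2.


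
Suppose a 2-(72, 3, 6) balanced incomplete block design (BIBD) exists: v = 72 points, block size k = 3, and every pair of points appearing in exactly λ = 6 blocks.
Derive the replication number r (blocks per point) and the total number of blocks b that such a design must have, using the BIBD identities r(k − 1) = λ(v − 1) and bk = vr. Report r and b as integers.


Any 2-(v, k, λ) BIBD satisfies two necessary conditions:
  (i)  Each point sits in r blocks, and counting incidences through any fixed point gives r(k − 1) = λ(v − 1), so r = λ(v − 1)/(k − 1).
  (ii) Total incidences bk = vr, so b = vr/k.
Step 1: r = λ(v − 1)/(k − 1) = 6·(72 − 1)/(3 − 1) = 6·71/2 = 426/2 = 213.
Step 2: b = vr/k = 72·213/3 = 15336/3 = 5112.
Check integrality: r = 213 ∈ Z ✓, b = 5112 ∈ Z ✓.
(These identities are necessary conditions: they determine r and b for any design with these parameters, but do not by themselves prove that one exists.)

r = 213, b = 5112.


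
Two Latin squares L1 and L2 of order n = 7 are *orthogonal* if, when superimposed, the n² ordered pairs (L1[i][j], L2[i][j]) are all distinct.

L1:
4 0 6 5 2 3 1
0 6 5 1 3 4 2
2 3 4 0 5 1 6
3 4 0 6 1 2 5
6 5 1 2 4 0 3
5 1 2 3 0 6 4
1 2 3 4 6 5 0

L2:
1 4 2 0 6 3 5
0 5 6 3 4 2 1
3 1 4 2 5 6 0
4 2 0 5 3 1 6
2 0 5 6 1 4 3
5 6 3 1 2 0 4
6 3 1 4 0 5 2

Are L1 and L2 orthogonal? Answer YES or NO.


Form the n² = 49 superimposed pairs (L1[i][j], L2[i][j]), row by row (rows and columns indexed from 0):
row 0: (4,1) (0,4) (6,2) (5,0) (2,6) (3,3) (1,5)
row 1: (0,0) (6,5) (5,6) (1,3) (3,4) (4,2) (2,1)
row 2: (2,3) (3,1) (4,4) (0,2) (5,5) (1,6) (6,0)
row 3: (3,4) (4,2) (0,0) (6,5) (1,3) (2,1) (5,6)
row 4: (6,2) (5,0) (1,5) (2,6) (4,1) (0,4) (3,3)
row 5: (5,5) (1,6) (2,3) (3,1) (0,2) (6,0) (4,4)
row 6: (1,6) (2,3) (3,1) (4,4) (6,0) (5,5) (0,2)
Orthogonality requires all 49 pairs distinct.
But the pair (3,4) repeats: cell (1,4) has L1 = 3, L2 = 4, and cell (3,0) has L1 = 3, L2 = 4.
A repeated pair means some other pair never occurs (only 21 distinct pairs out of 49), so the squares are not orthogonal.
Conclusion: NO.

NO


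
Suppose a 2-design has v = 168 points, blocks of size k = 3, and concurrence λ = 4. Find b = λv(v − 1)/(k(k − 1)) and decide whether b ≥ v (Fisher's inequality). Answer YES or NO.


r = λ(v − 1)/(k − 1) = 4·167/2 = 334.
b = vr/k = 168·334/3 = 18704.
Fisher's inequality: b ≥ v ⇔ 18704 ≥ 168? YES.

YES


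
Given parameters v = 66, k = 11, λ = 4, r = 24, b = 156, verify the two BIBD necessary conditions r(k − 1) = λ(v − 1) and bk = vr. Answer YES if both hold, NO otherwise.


Condition (i): r(k − 1) = 24·10 = 240; λ(v − 1) = 4·65 = 260. Match? NO.
Condition (ii): bk = 156·11 = 1716; vr = 66·24 = 1584. Match? NO.
Both conditions hold? NO.

NO


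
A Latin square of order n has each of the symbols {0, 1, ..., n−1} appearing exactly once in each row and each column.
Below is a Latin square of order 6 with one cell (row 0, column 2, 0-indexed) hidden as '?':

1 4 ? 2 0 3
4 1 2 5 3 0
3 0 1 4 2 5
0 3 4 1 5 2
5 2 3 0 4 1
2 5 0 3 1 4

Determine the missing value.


Row 0 contains symbols [0, 1, 2, 3, 4] — missing [5].
Column 2 contains symbols [0, 1, 2, 3, 4] — missing [5].
The missing symbol must appear in both missing sets; intersection = [5].
Therefore the hidden value is 5.

Missing value = 5.
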